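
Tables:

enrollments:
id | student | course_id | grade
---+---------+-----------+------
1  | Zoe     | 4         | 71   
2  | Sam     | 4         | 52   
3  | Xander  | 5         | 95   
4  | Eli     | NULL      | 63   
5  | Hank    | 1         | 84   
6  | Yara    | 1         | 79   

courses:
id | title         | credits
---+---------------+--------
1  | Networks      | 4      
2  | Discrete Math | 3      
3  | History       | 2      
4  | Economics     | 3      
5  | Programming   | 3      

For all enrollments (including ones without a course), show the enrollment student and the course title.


LEFT JOIN keeps every row from enrollments (the left table); where course_id has no match in courses, the course columns become NULL. Walk through each enrollment:
  - enrollment 1 (Zoe): course_id=4 -> matches Economics
  - enrollment 2 (Sam): course_id=4 -> matches Economics
  - enrollment 3 (Xander): course_id=5 -> matches Programming
  - enrollment 4 (Eli): course_id=NULL, no match -> kept with NULL
  - enrollment 5 (Hank): course_id=1 -> matches Networks
  - enrollment 6 (Yara): course_id=1 -> matches Networks
All 6 rows appear; 1 has NULL course.

SQL:
SELECT a.student, b.title AS course
FROM enrollments a
LEFT JOIN courses b ON a.course_id = b.id

Result:
student | course     
--------+------------
Zoe     | Economics  
Sam     | Economics  
Xander  | Programming
Eli     | NULL       
Hank    | Networks   
Yara    | Networks   


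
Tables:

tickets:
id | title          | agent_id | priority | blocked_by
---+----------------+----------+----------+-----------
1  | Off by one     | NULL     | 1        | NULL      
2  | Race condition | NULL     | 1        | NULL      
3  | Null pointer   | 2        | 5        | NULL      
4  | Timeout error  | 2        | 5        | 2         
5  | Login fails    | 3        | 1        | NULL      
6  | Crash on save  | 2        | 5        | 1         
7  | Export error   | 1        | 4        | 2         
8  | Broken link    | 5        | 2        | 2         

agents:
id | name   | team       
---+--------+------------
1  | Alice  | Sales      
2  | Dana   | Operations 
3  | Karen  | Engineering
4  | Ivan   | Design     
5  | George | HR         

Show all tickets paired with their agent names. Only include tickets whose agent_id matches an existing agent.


INNER JOIN keeps only tickets rows whose agent_id matches an id in agents. Walk through each ticket:
  - ticket 1 (Off by one): agent_id=NULL, no match -> dropped
  - ticket 2 (Race condition): agent_id=NULL, no match -> dropped
  - ticket 3 (Null pointer): agent_id=2 -> matches Dana
  - ticket 4 (Timeout error): agent_id=2 -> matches Dana
  - ticket 5 (Login fails): agent_id=3 -> matches Karen
  - ticket 6 (Crash on save): agent_id=2 -> matches Dana
  - ticket 7 (Export error): agent_id=1 -> matches Alice
  - ticket 8 (Broken link): agent_id=5 -> matches George
So 2 of 8 rows are dropped.

SQL:
SELECT a.title, b.name AS agent
FROM tickets a
INNER JOIN agents b ON a.agent_id = b.id

Result:
title         | agent 
--------------+-------
Null pointer  | Dana  
Timeout error | Dana  
Login fails   | Karen 
Crash on save | Dana  
Export error  | Alice 
Broken link   | George


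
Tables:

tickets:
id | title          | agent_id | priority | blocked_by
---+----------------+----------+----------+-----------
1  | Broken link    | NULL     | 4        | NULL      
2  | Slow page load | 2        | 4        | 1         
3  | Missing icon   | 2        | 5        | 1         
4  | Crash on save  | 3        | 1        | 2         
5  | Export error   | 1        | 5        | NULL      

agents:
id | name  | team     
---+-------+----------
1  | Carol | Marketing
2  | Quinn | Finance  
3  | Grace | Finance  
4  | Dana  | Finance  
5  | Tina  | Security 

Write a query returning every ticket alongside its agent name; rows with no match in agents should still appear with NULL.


LEFT JOIN keeps every row from tickets (the left table); where agent_id has no match in agents, the agent columns become NULL. Walk through each ticket:
  - ticket 1 (Broken link): agent_id=NULL, no match -> kept with NULL
  - ticket 2 (Slow page load): agent_id=2 -> matches Quinn
  - ticket 3 (Missing icon): agent_id=2 -> matches Quinn
  - ticket 4 (Crash on save): agent_id=3 -> matches Grace
  - ticket 5 (Export error): agent_id=1 -> matches Carol
All 5 rows appear; 1 has NULL agent.

SQL:
SELECT a.title, b.name AS agent
FROM tickets a
LEFT JOIN agents b ON a.agent_id = b.id

Result:
title          | agent
---------------+------
Broken link    | NULL 
Slow page load | Quinn
Missing icon   | Quinn
Crash on save  | Grace
Export error   | Carol


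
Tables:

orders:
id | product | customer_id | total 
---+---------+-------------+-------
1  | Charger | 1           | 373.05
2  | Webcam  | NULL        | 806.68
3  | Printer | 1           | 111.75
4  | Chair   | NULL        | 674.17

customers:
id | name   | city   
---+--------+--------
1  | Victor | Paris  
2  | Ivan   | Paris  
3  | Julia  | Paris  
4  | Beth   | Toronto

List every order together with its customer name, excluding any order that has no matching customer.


INNER JOIN keeps only orders rows whose customer_id matches an id in customers. Walk through each order:
  - order 1 (Charger): customer_id=1 -> matches Victor
  - order 2 (Webcam): customer_id=NULL, no match -> dropped
  - order 3 (Printer): customer_id=1 -> matches Victor
  - order 4 (Chair): customer_id=NULL, no match -> dropped
So 2 of 4 rows are dropped.

SQL:
SELECT a.product, b.name AS customer
FROM orders a
INNER JOIN customers b ON a.customer_id = b.id

Result:
product | customer
--------+---------
Charger | Victor  
Printer | Victor  


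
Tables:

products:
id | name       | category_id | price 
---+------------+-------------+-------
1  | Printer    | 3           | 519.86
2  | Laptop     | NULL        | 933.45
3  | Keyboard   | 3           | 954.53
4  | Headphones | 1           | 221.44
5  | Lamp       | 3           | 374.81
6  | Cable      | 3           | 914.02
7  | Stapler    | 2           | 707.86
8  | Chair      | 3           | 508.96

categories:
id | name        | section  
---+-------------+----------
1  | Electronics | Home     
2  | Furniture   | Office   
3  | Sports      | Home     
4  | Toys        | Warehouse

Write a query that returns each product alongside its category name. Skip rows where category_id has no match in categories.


INNER JOIN keeps only products rows whose category_id matches an id in categories. Walk through each product:
  - product 1 (Printer): category_id=3 -> matches Sports
  - product 2 (Laptop): category_id=NULL, no match -> dropped
  - product 3 (Keyboard): category_id=3 -> matches Sports
  - product 4 (Headphones): category_id=1 -> matches Electronics
  - product 5 (Lamp): category_id=3 -> matches Sports
  - product 6 (Cable): category_id=3 -> matches Sports
  - product 7 (Stapler): category_id=2 -> matches Furniture
  - product 8 (Chair): category_id=3 -> matches Sports
So 1 of 8 rows is dropped.

SQL:
SELECT a.name, b.name AS category
FROM products a
INNER JOIN categories b ON a.category_id = b.id

Result:
name       | category   
-----------+------------
Printer    | Sports     
Keyboard   | Sports     
Headphones | Electronics
Lamp       | Sports     
Cable      | Sports     
Stapler    | Furniture  
Chair      | Sports     


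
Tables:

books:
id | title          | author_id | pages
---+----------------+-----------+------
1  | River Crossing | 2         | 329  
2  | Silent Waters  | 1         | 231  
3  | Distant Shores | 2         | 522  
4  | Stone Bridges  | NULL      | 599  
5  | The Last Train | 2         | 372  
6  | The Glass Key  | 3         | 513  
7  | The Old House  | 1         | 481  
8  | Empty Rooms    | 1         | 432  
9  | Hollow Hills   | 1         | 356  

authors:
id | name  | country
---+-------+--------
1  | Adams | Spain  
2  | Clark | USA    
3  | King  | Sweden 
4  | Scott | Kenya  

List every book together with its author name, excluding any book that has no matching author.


INNER JOIN keeps only books rows whose author_id matches an id in authors. Walk through each book:
  - book 1 (River Crossing): author_id=2 -> matches Clark
  - book 2 (Silent Waters): author_id=1 -> matches Adams
  - book 3 (Distant Shores): author_id=2 -> matches Clark
  - book 4 (Stone Bridges): author_id=NULL, no match -> dropped
  - book 5 (The Last Train): author_id=2 -> matches Clark
  - book 6 (The Glass Key): author_id=3 -> matches King
  - book 7 (The Old House): author_id=1 -> matches Adams
  - book 8 (Empty Rooms): author_id=1 -> matches Adams
  - book 9 (Hollow Hills): author_id=1 -> matches Adams
So 1 of 9 rows is dropped.

SQL:
SELECT a.title, b.name AS author
FROM books a
INNER JOIN authors b ON a.author_id = b.id

Result:
title          | author
---------------+-------
River Crossing | Clark 
Silent Waters  | Adams 
Distant Shores | Clark 
The Last Train | Clark 
The Glass Key  | King  
The Old House  | Adams 
Empty Rooms    | Adams 
Hollow Hills   | Adams 


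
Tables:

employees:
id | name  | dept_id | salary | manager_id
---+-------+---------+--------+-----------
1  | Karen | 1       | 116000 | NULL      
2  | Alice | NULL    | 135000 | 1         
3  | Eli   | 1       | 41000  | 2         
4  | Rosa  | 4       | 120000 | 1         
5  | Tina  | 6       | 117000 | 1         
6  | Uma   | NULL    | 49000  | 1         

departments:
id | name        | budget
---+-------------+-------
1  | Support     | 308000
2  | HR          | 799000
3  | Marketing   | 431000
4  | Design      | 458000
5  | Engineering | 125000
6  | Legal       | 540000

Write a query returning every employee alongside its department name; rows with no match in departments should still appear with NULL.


LEFT JOIN keeps every row from employees (the left table); where dept_id has no match in departments, the department columns become NULL. Walk through each employee:
  - employee 1 (Karen): dept_id=1 -> matches Support
  - employee 2 (Alice): dept_id=NULL, no match -> kept with NULL
  - employee 3 (Eli): dept_id=1 -> matches Support
  - employee 4 (Rosa): dept_id=4 -> matches Design
  - employee 5 (Tina): dept_id=6 -> matches Legal
  - employee 6 (Uma): dept_id=NULL, no match -> kept with NULL
All 6 rows appear; 2 have NULL department.

SQL:
SELECT a.name, b.name AS department
FROM employees a
LEFT JOIN departments b ON a.dept_id = b.id

Result:
name  | department
------+-----------
Karen | Support   
Alice | NULL      
Eli   | Support   
Rosa  | Design    
Tina  | Legal     
Uma   | NULL      


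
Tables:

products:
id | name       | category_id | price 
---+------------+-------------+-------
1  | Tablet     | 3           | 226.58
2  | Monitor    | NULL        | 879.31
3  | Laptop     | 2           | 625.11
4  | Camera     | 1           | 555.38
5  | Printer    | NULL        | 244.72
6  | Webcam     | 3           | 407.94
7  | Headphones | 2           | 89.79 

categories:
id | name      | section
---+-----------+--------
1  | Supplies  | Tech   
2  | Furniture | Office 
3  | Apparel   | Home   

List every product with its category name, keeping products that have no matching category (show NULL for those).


LEFT JOIN keeps every row from products (the left table); where category_id has no match in categories, the category columns become NULL. Walk through each product:
  - product 1 (Tablet): category_id=3 -> matches Apparel
  - product 2 (Monitor): category_id=NULL, no match -> kept with NULL
  - product 3 (Laptop): category_id=2 -> matches Furniture
  - product 4 (Camera): category_id=1 -> matches Supplies
  - product 5 (Printer): category_id=NULL, no match -> kept with NULL
  - product 6 (Webcam): category_id=3 -> matches Apparel
  - product 7 (Headphones): category_id=2 -> matches Furniture
All 7 rows appear; 2 have NULL category.

SQL:
SELECT a.name, b.name AS category
FROM products a
LEFT JOIN categories b ON a.category_id = b.id

Result:
name       | category 
-----------+----------
Tablet     | Apparel  
Monitor    | NULL     
Laptop     | Furniture
Camera     | Supplies 
Printer    | NULL     
Webcam     | Apparel  
Headphones | Furniture


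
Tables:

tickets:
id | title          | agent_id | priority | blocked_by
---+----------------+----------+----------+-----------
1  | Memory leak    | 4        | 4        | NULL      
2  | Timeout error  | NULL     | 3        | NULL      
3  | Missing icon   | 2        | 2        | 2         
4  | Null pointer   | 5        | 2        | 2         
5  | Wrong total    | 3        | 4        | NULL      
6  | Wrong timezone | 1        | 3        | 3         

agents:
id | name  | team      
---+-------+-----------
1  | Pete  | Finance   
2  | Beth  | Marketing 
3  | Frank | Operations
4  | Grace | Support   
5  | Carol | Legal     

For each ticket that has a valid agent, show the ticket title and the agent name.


INNER JOIN keeps only tickets rows whose agent_id matches an id in agents. Walk through each ticket:
  - ticket 1 (Memory leak): agent_id=4 -> matches Grace
  - ticket 2 (Timeout error): agent_id=NULL, no match -> dropped
  - ticket 3 (Missing icon): agent_id=2 -> matches Beth
  - ticket 4 (Null pointer): agent_id=5 -> matches Carol
  - ticket 5 (Wrong total): agent_id=3 -> matches Frank
  - ticket 6 (Wrong timezone): agent_id=1 -> matches Pete
So 1 of 6 rows is dropped.

SQL:
SELECT a.title, b.name AS agent
FROM tickets a
INNER JOIN agents b ON a.agent_id = b.id

Result:
title          | agent
---------------+------
Memory leak    | Grace
Missing icon   | Beth 
Null pointer   | Carol
Wrong total    | Frank
Wrong timezone | Pete 


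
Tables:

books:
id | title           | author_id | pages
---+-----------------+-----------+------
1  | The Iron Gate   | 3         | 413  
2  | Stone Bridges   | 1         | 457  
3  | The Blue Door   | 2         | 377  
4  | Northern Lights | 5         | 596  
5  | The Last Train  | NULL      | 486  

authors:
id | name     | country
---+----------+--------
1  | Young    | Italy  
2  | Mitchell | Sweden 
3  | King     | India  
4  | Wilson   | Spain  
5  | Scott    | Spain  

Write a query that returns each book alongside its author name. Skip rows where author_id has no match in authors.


INNER JOIN keeps only books rows whose author_id matches an id in authors. Walk through each book:
  - book 1 (The Iron Gate): author_id=3 -> matches King
  - book 2 (Stone Bridges): author_id=1 -> matches Young
  - book 3 (The Blue Door): author_id=2 -> matches Mitchell
  - book 4 (Northern Lights): author_id=5 -> matches Scott
  - book 5 (The Last Train): author_id=NULL, no match -> dropped
So 1 of 5 rows is dropped.

SQL:
SELECT a.title, b.name AS author
FROM books a
INNER JOIN authors b ON a.author_id = b.id

Result:
title           | author  
----------------+---------
The Iron Gate   | King    
Stone Bridges   | Young   
The Blue Door   | Mitchell
Northern Lights | Scott   


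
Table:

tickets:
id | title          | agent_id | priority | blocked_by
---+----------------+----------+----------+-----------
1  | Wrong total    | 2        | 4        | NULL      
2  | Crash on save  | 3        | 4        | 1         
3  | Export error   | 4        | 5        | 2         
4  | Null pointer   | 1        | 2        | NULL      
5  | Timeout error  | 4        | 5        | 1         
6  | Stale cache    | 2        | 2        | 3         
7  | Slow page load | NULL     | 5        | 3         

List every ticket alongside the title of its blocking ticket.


This is a self-join: tickets is joined to a second copy of itself, matching each row's blocked_by to another row's id. Use LEFT JOIN so rows with blocked_by=NULL are kept.
  - ticket 1 (Wrong total): blocked_by=NULL -> NULL
  - ticket 2 (Crash on save): blocked_by=1 -> Wrong total
  - ticket 3 (Export error): blocked_by=2 -> Crash on save
  - ticket 4 (Null pointer): blocked_by=NULL -> NULL
  - ticket 5 (Timeout error): blocked_by=1 -> Wrong total
  - ticket 6 (Stale cache): blocked_by=3 -> Export error
  - ticket 7 (Slow page load): blocked_by=3 -> Export error

SQL:
SELECT a.title AS item, b.title AS blocked_by
FROM tickets a
LEFT JOIN tickets b ON a.blocked_by = b.id

Result:
item           | blocked_by   
---------------+--------------
Wrong total    | NULL         
Crash on save  | Wrong total  
Export error   | Crash on save
Null pointer   | NULL         
Timeout error  | Wrong total  
Stale cache    | Export error 
Slow page load | Export error 


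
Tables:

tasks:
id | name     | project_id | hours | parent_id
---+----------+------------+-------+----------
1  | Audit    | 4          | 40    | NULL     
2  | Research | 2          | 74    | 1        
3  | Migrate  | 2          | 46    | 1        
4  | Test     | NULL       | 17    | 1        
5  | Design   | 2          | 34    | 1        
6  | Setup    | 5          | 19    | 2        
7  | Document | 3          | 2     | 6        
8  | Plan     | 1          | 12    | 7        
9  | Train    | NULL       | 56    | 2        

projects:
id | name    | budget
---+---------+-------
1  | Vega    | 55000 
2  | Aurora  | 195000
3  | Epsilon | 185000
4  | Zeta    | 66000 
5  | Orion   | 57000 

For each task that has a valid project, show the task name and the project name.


INNER JOIN keeps only tasks rows whose project_id matches an id in projects. Walk through each task:
  - task 1 (Audit): project_id=4 -> matches Zeta
  - task 2 (Research): project_id=2 -> matches Aurora
  - task 3 (Migrate): project_id=2 -> matches Aurora
  - task 4 (Test): project_id=NULL, no match -> dropped
  - task 5 (Design): project_id=2 -> matches Aurora
  - task 6 (Setup): project_id=5 -> matches Orion
  - task 7 (Document): project_id=3 -> matches Epsilon
  - task 8 (Plan): project_id=1 -> matches Vega
  - task 9 (Train): project_id=NULL, no match -> dropped
So 2 of 9 rows are dropped.

SQL:
SELECT a.name, b.name AS project
FROM tasks a
INNER JOIN projects b ON a.project_id = b.id

Result:
name     | project
---------+--------
Audit    | Zeta   
Research | Aurora 
Migrate  | Aurora 
Design   | Aurora 
Setup    | Orion  
Document | Epsilon
Plan     | Vega   


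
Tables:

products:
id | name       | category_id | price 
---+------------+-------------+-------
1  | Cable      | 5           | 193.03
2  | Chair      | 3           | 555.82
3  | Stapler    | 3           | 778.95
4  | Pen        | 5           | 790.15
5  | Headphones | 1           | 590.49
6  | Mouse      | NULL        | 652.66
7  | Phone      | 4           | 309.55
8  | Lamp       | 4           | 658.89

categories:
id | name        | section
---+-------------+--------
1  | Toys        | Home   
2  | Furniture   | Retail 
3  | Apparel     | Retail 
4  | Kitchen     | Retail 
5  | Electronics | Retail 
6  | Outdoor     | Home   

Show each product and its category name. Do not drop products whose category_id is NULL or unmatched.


LEFT JOIN keeps every row from products (the left table); where category_id has no match in categories, the category columns become NULL. Walk through each product:
  - product 1 (Cable): category_id=5 -> matches Electronics
  - product 2 (Chair): category_id=3 -> matches Apparel
  - product 3 (Stapler): category_id=3 -> matches Apparel
  - product 4 (Pen): category_id=5 -> matches Electronics
  - product 5 (Headphones): category_id=1 -> matches Toys
  - product 6 (Mouse): category_id=NULL, no match -> kept with NULL
  - product 7 (Phone): category_id=4 -> matches Kitchen
  - product 8 (Lamp): category_id=4 -> matches Kitchen
All 8 rows appear; 1 has NULL category.

SQL:
SELECT a.name, b.name AS category
FROM products a
LEFT JOIN categories b ON a.category_id = b.id

Result:
name       | category   
-----------+------------
Cable      | Electronics
Chair      | Apparel    
Stapler    | Apparel    
Pen        | Electronics
Headphones | Toys       
Mouse      | NULL       
Phone      | Kitchen    
Lamp       | Kitchen    


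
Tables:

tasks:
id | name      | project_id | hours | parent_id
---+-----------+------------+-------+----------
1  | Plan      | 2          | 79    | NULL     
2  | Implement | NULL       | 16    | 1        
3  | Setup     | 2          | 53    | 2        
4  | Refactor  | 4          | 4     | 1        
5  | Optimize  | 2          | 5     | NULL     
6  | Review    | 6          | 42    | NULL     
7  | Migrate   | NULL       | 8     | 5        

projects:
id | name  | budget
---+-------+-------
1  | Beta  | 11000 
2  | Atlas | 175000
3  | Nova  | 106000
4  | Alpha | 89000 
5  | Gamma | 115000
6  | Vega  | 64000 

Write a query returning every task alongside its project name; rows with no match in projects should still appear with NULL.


LEFT JOIN keeps every row from tasks (the left table); where project_id has no match in projects, the project columns become NULL. Walk through each task:
  - task 1 (Plan): project_id=2 -> matches Atlas
  - task 2 (Implement): project_id=NULL, no match -> kept with NULL
  - task 3 (Setup): project_id=2 -> matches Atlas
  - task 4 (Refactor): project_id=4 -> matches Alpha
  - task 5 (Optimize): project_id=2 -> matches Atlas
  - task 6 (Review): project_id=6 -> matches Vega
  - task 7 (Migrate): project_id=NULL, no match -> kept with NULL
All 7 rows appear; 2 have NULL project.

SQL:
SELECT a.name, b.name AS project
FROM tasks a
LEFT JOIN projects b ON a.project_id = b.id

Result:
name      | project
----------+--------
Plan      | Atlas  
Implement | NULL   
Setup     | Atlas  
Refactor  | Alpha  
Optimize  | Atlas  
Review    | Vega   
Migrate   | NULL   


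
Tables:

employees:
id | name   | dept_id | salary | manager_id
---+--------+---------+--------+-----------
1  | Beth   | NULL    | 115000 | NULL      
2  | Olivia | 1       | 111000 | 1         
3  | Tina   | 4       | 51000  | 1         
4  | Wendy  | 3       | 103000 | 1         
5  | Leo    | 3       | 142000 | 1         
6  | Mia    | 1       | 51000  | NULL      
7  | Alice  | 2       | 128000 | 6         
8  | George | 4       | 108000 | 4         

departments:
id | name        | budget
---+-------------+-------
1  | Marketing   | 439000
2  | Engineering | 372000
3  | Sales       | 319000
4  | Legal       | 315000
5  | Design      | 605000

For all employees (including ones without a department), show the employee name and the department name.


LEFT JOIN keeps every row from employees (the left table); where dept_id has no match in departments, the department columns become NULL. Walk through each employee:
  - employee 1 (Beth): dept_id=NULL, no match -> kept with NULL
  - employee 2 (Olivia): dept_id=1 -> matches Marketing
  - employee 3 (Tina): dept_id=4 -> matches Legal
  - employee 4 (Wendy): dept_id=3 -> matches Sales
  - employee 5 (Leo): dept_id=3 -> matches Sales
  - employee 6 (Mia): dept_id=1 -> matches Marketing
  - employee 7 (Alice): dept_id=2 -> matches Engineering
  - employee 8 (George): dept_id=4 -> matches Legal
All 8 rows appear; 1 has NULL department.

SQL:
SELECT a.name, b.name AS department
FROM employees a
LEFT JOIN departments b ON a.dept_id = b.id

Result:
name   | department 
-------+------------
Beth   | NULL       
Olivia | Marketing  
Tina   | Legal      
Wendy  | Sales      
Leo    | Sales      
Mia    | Marketing  
Alice  | Engineering
George | Legal      


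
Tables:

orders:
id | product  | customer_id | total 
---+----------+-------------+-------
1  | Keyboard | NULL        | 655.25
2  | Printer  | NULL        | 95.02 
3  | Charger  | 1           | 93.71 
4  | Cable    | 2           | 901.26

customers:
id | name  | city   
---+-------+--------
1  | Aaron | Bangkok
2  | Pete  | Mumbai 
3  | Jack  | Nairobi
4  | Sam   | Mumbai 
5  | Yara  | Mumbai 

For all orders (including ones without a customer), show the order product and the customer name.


LEFT JOIN keeps every row from orders (the left table); where customer_id has no match in customers, the customer columns become NULL. Walk through each order:
  - order 1 (Keyboard): customer_id=NULL, no match -> kept with NULL
  - order 2 (Printer): customer_id=NULL, no match -> kept with NULL
  - order 3 (Charger): customer_id=1 -> matches Aaron
  - order 4 (Cable): customer_id=2 -> matches Pete
All 4 rows appear; 2 have NULL customer.

SQL:
SELECT a.product, b.name AS customer
FROM orders a
LEFT JOIN customers b ON a.customer_id = b.id

Result:
product  | customer
---------+---------
Keyboard | NULL    
Printer  | NULL    
Charger  | Aaron   
Cable    | Pete    


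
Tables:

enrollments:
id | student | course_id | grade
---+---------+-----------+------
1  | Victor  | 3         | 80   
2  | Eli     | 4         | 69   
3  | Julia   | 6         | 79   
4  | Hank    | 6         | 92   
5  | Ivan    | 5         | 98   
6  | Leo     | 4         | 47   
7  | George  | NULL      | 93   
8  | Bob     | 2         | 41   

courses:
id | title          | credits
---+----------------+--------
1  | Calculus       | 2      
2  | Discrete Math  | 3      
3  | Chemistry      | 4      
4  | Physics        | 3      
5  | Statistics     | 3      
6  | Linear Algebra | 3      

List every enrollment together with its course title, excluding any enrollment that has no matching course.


INNER JOIN keeps only enrollments rows whose course_id matches an id in courses. Walk through each enrollment:
  - enrollment 1 (Victor): course_id=3 -> matches Chemistry
  - enrollment 2 (Eli): course_id=4 -> matches Physics
  - enrollment 3 (Julia): course_id=6 -> matches Linear Algebra
  - enrollment 4 (Hank): course_id=6 -> matches Linear Algebra
  - enrollment 5 (Ivan): course_id=5 -> matches Statistics
  - enrollment 6 (Leo): course_id=4 -> matches Physics
  - enrollment 7 (George): course_id=NULL, no match -> dropped
  - enrollment 8 (Bob): course_id=2 -> matches Discrete Math
So 1 of 8 rows is dropped.

SQL:
SELECT a.student, b.title AS course
FROM enrollments a
INNER JOIN courses b ON a.course_id = b.id

Result:
student | course        
--------+---------------
Victor  | Chemistry     
Eli     | Physics       
Julia   | Linear Algebra
Hank    | Linear Algebra
Ivan    | Statistics    
Leo     | Physics       
Bob     | Discrete Math 


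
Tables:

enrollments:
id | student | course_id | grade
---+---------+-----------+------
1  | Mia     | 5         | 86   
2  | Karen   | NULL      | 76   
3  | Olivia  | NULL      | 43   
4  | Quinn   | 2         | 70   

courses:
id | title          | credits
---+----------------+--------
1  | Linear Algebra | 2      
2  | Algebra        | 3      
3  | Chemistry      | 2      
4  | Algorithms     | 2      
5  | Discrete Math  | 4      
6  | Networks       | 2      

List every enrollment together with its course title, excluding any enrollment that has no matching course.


INNER JOIN keeps only enrollments rows whose course_id matches an id in courses. Walk through each enrollment:
  - enrollment 1 (Mia): course_id=5 -> matches Discrete Math
  - enrollment 2 (Karen): course_id=NULL, no match -> dropped
  - enrollment 3 (Olivia): course_id=NULL, no match -> dropped
  - enrollment 4 (Quinn): course_id=2 -> matches Algebra
So 2 of 4 rows are dropped.

SQL:
SELECT a.student, b.title AS course
FROM enrollments a
INNER JOIN courses b ON a.course_id = b.id

Result:
student | course       
--------+--------------
Mia     | Discrete Math
Quinn   | Algebra      


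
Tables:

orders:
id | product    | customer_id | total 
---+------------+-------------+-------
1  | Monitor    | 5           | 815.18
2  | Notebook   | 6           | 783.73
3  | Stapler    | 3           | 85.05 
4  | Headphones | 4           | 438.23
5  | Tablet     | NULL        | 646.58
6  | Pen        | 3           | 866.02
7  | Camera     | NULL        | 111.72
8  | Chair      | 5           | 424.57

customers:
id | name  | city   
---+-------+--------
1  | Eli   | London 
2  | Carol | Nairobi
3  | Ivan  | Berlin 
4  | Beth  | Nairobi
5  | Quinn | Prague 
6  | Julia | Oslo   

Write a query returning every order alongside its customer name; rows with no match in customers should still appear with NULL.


LEFT JOIN keeps every row from orders (the left table); where customer_id has no match in customers, the customer columns become NULL. Walk through each order:
  - order 1 (Monitor): customer_id=5 -> matches Quinn
  - order 2 (Notebook): customer_id=6 -> matches Julia
  - order 3 (Stapler): customer_id=3 -> matches Ivan
  - order 4 (Headphones): customer_id=4 -> matches Beth
  - order 5 (Tablet): customer_id=NULL, no match -> kept with NULL
  - order 6 (Pen): customer_id=3 -> matches Ivan
  - order 7 (Camera): customer_id=NULL, no match -> kept with NULL
  - order 8 (Chair): customer_id=5 -> matches Quinn
All 8 rows appear; 2 have NULL customer.

SQL:
SELECT a.product, b.name AS customer
FROM orders a
LEFT JOIN customers b ON a.customer_id = b.id

Result:
product    | customer
-----------+---------
Monitor    | Quinn   
Notebook   | Julia   
Stapler    | Ivan    
Headphones | Beth    
Tablet     | NULL    
Pen        | Ivan    
Camera     | NULL    
Chair      | Quinn   


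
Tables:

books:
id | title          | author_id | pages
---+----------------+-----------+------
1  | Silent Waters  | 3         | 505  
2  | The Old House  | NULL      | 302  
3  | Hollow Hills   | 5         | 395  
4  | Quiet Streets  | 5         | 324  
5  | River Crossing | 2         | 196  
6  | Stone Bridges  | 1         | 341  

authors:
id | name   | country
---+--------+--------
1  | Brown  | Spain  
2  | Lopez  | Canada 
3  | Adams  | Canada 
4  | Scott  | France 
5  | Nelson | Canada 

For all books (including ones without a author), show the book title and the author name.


LEFT JOIN keeps every row from books (the left table); where author_id has no match in authors, the author columns become NULL. Walk through each book:
  - book 1 (Silent Waters): author_id=3 -> matches Adams
  - book 2 (The Old House): author_id=NULL, no match -> kept with NULL
  - book 3 (Hollow Hills): author_id=5 -> matches Nelson
  - book 4 (Quiet Streets): author_id=5 -> matches Nelson
  - book 5 (River Crossing): author_id=2 -> matches Lopez
  - book 6 (Stone Bridges): author_id=1 -> matches Brown
All 6 rows appear; 1 has NULL author.

SQL:
SELECT a.title, b.name AS author
FROM books a
LEFT JOIN authors b ON a.author_id = b.id

Result:
title          | author
---------------+-------
Silent Waters  | Adams 
The Old House  | NULL  
Hollow Hills   | Nelson
Quiet Streets  | Nelson
River Crossing | Lopez 
Stone Bridges  | Brown 


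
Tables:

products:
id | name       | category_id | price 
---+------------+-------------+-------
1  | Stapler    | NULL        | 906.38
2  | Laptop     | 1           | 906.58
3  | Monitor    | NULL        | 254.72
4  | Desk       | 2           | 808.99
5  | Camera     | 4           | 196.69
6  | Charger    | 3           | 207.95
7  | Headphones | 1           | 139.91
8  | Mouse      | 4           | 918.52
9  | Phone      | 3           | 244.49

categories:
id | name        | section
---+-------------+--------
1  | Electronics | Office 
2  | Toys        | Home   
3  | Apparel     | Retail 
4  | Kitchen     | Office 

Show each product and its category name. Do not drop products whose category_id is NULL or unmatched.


LEFT JOIN keeps every row from products (the left table); where category_id has no match in categories, the category columns become NULL. Walk through each product:
  - product 1 (Stapler): category_id=NULL, no match -> kept with NULL
  - product 2 (Laptop): category_id=1 -> matches Electronics
  - product 3 (Monitor): category_id=NULL, no match -> kept with NULL
  - product 4 (Desk): category_id=2 -> matches Toys
  - product 5 (Camera): category_id=4 -> matches Kitchen
  - product 6 (Charger): category_id=3 -> matches Apparel
  - product 7 (Headphones): category_id=1 -> matches Electronics
  - product 8 (Mouse): category_id=4 -> matches Kitchen
  - product 9 (Phone): category_id=3 -> matches Apparel
All 9 rows appear; 2 have NULL category.

SQL:
SELECT a.name, b.name AS category
FROM products a
LEFT JOIN categories b ON a.category_id = b.id

Result:
name       | category   
-----------+------------
Stapler    | NULL       
Laptop     | Electronics
Monitor    | NULL       
Desk       | Toys       
Camera     | Kitchen    
Charger    | Apparel    
Headphones | Electronics
Mouse      | Kitchen    
Phone      | Apparel    


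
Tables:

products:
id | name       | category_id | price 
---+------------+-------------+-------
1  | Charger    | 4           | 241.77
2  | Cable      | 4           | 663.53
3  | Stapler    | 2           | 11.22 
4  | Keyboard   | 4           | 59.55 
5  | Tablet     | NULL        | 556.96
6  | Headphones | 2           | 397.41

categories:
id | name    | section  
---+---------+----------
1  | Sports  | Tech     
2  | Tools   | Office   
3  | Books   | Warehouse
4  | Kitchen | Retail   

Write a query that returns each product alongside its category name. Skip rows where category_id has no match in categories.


INNER JOIN keeps only products rows whose category_id matches an id in categories. Walk through each product:
  - product 1 (Charger): category_id=4 -> matches Kitchen
  - product 2 (Cable): category_id=4 -> matches Kitchen
  - product 3 (Stapler): category_id=2 -> matches Tools
  - product 4 (Keyboard): category_id=4 -> matches Kitchen
  - product 5 (Tablet): category_id=NULL, no match -> dropped
  - product 6 (Headphones): category_id=2 -> matches Tools
So 1 of 6 rows is dropped.

SQL:
SELECT a.name, b.name AS category
FROM products a
INNER JOIN categories b ON a.category_id = b.id

Result:
name       | category
-----------+---------
Charger    | Kitchen 
Cable      | Kitchen 
Stapler    | Tools   
Keyboard   | Kitchen 
Headphones | Tools   


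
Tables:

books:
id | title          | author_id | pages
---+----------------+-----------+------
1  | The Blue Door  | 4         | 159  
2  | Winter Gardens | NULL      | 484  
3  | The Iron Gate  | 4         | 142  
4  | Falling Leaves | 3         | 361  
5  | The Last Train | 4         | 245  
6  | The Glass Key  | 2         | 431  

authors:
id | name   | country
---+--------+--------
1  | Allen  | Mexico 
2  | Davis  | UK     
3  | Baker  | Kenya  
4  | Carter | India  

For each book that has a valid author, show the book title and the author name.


INNER JOIN keeps only books rows whose author_id matches an id in authors. Walk through each book:
  - book 1 (The Blue Door): author_id=4 -> matches Carter
  - book 2 (Winter Gardens): author_id=NULL, no match -> dropped
  - book 3 (The Iron Gate): author_id=4 -> matches Carter
  - book 4 (Falling Leaves): author_id=3 -> matches Baker
  - book 5 (The Last Train): author_id=4 -> matches Carter
  - book 6 (The Glass Key): author_id=2 -> matches Davis
So 1 of 6 rows is dropped.

SQL:
SELECT a.title, b.name AS author
FROM books a
INNER JOIN authors b ON a.author_id = b.id

Result:
title          | author
---------------+-------
The Blue Door  | Carter
The Iron Gate  | Carter
Falling Leaves | Baker 
The Last Train | Carter
The Glass Key  | Davis 


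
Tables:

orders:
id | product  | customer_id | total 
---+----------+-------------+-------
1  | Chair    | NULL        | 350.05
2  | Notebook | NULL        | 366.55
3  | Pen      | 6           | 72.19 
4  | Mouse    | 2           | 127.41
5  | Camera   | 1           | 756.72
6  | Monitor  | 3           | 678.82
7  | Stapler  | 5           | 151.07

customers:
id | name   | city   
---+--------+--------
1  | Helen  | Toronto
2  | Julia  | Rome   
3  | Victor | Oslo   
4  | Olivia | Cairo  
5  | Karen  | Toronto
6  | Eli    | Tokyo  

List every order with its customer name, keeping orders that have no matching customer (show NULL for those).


LEFT JOIN keeps every row from orders (the left table); where customer_id has no match in customers, the customer columns become NULL. Walk through each order:
  - order 1 (Chair): customer_id=NULL, no match -> kept with NULL
  - order 2 (Notebook): customer_id=NULL, no match -> kept with NULL
  - order 3 (Pen): customer_id=6 -> matches Eli
  - order 4 (Mouse): customer_id=2 -> matches Julia
  - order 5 (Camera): customer_id=1 -> matches Helen
  - order 6 (Monitor): customer_id=3 -> matches Victor
  - order 7 (Stapler): customer_id=5 -> matches Karen
All 7 rows appear; 2 have NULL customer.

SQL:
SELECT a.product, b.name AS customer
FROM orders a
LEFT JOIN customers b ON a.customer_id = b.id

Result:
product  | customer
---------+---------
Chair    | NULL    
Notebook | NULL    
Pen      | Eli     
Mouse    | Julia   
Camera   | Helen   
Monitor  | Victor  
Stapler  | Karen   


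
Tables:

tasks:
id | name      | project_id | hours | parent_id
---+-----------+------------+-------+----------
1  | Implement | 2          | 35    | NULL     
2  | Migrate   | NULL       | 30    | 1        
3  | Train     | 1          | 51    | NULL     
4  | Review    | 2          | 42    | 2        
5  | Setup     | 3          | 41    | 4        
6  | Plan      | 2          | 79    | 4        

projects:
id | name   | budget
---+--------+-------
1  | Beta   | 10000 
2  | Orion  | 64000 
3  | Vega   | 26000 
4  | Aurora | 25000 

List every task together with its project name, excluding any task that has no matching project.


INNER JOIN keeps only tasks rows whose project_id matches an id in projects. Walk through each task:
  - task 1 (Implement): project_id=2 -> matches Orion
  - task 2 (Migrate): project_id=NULL, no match -> dropped
  - task 3 (Train): project_id=1 -> matches Beta
  - task 4 (Review): project_id=2 -> matches Orion
  - task 5 (Setup): project_id=3 -> matches Vega
  - task 6 (Plan): project_id=2 -> matches Orion
So 1 of 6 rows is dropped.

SQL:
SELECT a.name, b.name AS project
FROM tasks a
INNER JOIN projects b ON a.project_id = b.id

Result:
name      | project
----------+--------
Implement | Orion  
Train     | Beta   
Review    | Orion  
Setup     | Vega   
Plan      | Orion  


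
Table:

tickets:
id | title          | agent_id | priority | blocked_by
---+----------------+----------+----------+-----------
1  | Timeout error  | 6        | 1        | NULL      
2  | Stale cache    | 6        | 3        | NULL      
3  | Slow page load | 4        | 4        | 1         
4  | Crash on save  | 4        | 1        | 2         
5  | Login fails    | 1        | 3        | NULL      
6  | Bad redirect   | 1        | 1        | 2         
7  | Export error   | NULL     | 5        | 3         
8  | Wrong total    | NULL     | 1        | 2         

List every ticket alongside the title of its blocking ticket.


This is a self-join: tickets is joined to a second copy of itself, matching each row's blocked_by to another row's id. Use LEFT JOIN so rows with blocked_by=NULL are kept.
  - ticket 1 (Timeout error): blocked_by=NULL -> NULL
  - ticket 2 (Stale cache): blocked_by=NULL -> NULL
  - ticket 3 (Slow page load): blocked_by=1 -> Timeout error
  - ticket 4 (Crash on save): blocked_by=2 -> Stale cache
  - ticket 5 (Login fails): blocked_by=NULL -> NULL
  - ticket 6 (Bad redirect): blocked_by=2 -> Stale cache
  - ticket 7 (Export error): blocked_by=3 -> Slow page load
  - ticket 8 (Wrong total): blocked_by=2 -> Stale cache

SQL:
SELECT a.title AS item, b.title AS blocked_by
FROM tickets a
LEFT JOIN tickets b ON a.blocked_by = b.id

Result:
item           | blocked_by    
---------------+---------------
Timeout error  | NULL          
Stale cache    | NULL          
Slow page load | Timeout error 
Crash on save  | Stale cache   
Login fails    | NULL          
Bad redirect   | Stale cache   
Export error   | Slow page load
Wrong total    | Stale cache   


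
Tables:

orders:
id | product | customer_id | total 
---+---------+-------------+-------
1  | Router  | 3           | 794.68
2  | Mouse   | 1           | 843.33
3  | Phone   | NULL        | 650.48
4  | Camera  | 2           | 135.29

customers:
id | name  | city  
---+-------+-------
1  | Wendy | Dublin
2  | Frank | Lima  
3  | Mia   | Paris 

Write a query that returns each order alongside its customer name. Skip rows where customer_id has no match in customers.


INNER JOIN keeps only orders rows whose customer_id matches an id in customers. Walk through each order:
  - order 1 (Router): customer_id=3 -> matches Mia
  - order 2 (Mouse): customer_id=1 -> matches Wendy
  - order 3 (Phone): customer_id=NULL, no match -> dropped
  - order 4 (Camera): customer_id=2 -> matches Frank
So 1 of 4 rows is dropped.

SQL:
SELECT a.product, b.name AS customer
FROM orders a
INNER JOIN customers b ON a.customer_id = b.id

Result:
product | customer
--------+---------
Router  | Mia     
Mouse   | Wendy   
Camera  | Frank   
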